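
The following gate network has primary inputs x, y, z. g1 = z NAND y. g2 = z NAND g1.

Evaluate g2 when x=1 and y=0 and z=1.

0

g1 = 1 NAND 0 = 1
g2 = 1 NAND 1 = 0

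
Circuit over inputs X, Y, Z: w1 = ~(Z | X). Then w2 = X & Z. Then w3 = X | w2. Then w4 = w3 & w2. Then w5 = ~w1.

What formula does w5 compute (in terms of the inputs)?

w1 = ~(Z | X)
w5 = ~w1 = ~(~(Z | X))

~(~(Z | X))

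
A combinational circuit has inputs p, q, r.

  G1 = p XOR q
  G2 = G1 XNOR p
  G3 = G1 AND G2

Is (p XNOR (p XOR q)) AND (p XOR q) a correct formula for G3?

Yes

G1 = p XOR q
G2 = G1 XNOR p = (p XOR q) XNOR p
G3 = G1 AND G2 = (p XOR q) AND ((p XOR q) XNOR p)
At p=0, q=0, r=0: circuit gives 0, formula gives 0.
At p=1, q=0, r=0: circuit gives 1, formula gives 1.
Agrees on all 8 inputs.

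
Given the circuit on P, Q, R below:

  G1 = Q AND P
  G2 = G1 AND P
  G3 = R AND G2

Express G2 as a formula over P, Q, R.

G1 = Q AND P
G2 = G1 AND P = (Q AND P) AND P

(Q AND P) AND P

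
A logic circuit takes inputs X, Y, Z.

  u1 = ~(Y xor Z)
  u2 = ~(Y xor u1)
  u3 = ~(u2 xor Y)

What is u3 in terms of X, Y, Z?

u1 = ~(Y xor Z)
u2 = ~(Y xor u1) = ~(Y xor (~(Y xor Z)))
u3 = ~(u2 xor Y) = ~((~(Y xor (~(Y xor Z)))) xor Y)

~((~(Y xor (~(Y xor Z)))) xor Y)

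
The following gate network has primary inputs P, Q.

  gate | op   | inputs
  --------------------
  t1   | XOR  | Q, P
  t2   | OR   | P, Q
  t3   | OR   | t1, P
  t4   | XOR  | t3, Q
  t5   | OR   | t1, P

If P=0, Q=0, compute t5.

t1 = 0 XOR 0 = 0
t5 = 0 OR 0 = 0

0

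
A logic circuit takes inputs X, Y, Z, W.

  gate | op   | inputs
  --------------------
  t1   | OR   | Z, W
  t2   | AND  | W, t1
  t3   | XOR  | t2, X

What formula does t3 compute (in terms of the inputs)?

(W AND (Z OR W)) XOR X

t1 = Z OR W
t2 = W AND t1 = W AND (Z OR W)
t3 = t2 XOR X = (W AND (Z OR W)) XOR X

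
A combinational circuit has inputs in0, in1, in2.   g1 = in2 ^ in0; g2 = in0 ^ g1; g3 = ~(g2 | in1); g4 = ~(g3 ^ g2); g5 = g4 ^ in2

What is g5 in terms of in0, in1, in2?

g1 = in2 ^ in0
g2 = in0 ^ g1 = in0 ^ (in2 ^ in0)
g3 = ~(g2 | in1) = ~((in0 ^ (in2 ^ in0)) | in1)
g4 = ~(g3 ^ g2) = ~((~((in0 ^ (in2 ^ in0)) | in1)) ^ (in0 ^ (in2 ^ in0)))
g5 = g4 ^ in2 = (~((~((in0 ^ (in2 ^ in0)) | in1)) ^ (in0 ^ (in2 ^ in0)))) ^ in2

(~((~((in0 ^ (in2 ^ in0)) | in1)) ^ (in0 ^ (in2 ^ in0)))) ^ in2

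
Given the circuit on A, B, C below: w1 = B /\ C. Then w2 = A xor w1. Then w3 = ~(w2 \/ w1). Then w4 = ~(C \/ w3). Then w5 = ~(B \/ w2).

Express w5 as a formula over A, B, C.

~(B \/ (A xor (B /\ C)))

w1 = B /\ C
w2 = A xor w1 = A xor (B /\ C)
w5 = ~(B \/ w2) = ~(B \/ (A xor (B /\ C)))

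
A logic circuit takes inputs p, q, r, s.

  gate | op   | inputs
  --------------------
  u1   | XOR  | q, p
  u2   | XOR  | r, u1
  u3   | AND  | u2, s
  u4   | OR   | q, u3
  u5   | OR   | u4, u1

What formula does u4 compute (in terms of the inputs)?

q OR ((r XOR (q XOR p)) AND s)

u1 = q XOR p
u2 = r XOR u1 = r XOR (q XOR p)
u3 = u2 AND s = (r XOR (q XOR p)) AND s
u4 = q OR u3 = q OR ((r XOR (q XOR p)) AND s)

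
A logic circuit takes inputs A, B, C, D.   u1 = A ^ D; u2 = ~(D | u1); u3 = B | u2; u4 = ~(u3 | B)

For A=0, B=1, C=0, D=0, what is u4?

u1 = 0 ^ 0 = 0
u2 = ~(0 | 0) = 1
u3 = 1 | 1 = 1
u4 = ~(1 | 1) = 0

0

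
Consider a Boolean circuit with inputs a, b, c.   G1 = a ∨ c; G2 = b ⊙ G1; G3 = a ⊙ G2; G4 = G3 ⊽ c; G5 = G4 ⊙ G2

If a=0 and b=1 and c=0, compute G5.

1

G1 = 0 ∨ 0 = 0
G2 = 1 ⊙ 0 = 0
G3 = 0 ⊙ 0 = 1
G4 = 1 ⊽ 0 = 0
G5 = 0 ⊙ 0 = 1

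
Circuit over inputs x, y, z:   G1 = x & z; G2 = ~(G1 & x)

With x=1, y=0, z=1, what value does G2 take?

G1 = 1 & 1 = 1
G2 = ~(1 & 1) = 0

0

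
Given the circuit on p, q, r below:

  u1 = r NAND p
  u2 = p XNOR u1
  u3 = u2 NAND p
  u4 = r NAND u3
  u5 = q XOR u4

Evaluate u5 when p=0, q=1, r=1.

1

u1 = 1 NAND 0 = 1
u2 = 0 XNOR 1 = 0
u3 = 0 NAND 0 = 1
u4 = 1 NAND 1 = 0
u5 = 1 XOR 0 = 1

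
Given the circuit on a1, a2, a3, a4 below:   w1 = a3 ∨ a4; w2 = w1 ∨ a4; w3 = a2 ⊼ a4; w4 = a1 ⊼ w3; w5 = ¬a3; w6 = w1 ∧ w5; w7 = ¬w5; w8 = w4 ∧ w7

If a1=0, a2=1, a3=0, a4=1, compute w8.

0

w3 = 1 ⊼ 1 = 0
w4 = 0 ⊼ 0 = 1
w5 = ¬0 = 1
w7 = ¬1 = 0
w8 = 1 ∧ 0 = 0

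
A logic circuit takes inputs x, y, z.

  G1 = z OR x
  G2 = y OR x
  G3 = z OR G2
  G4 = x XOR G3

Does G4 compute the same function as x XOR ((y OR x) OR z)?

Yes

G2 = y OR x
G3 = z OR G2 = z OR (y OR x)
G4 = x XOR G3 = x XOR (z OR (y OR x))
At x=0, y=0, z=0: circuit gives 0, formula gives 0.
At x=0, y=0, z=1: circuit gives 1, formula gives 1.
Agrees on all 8 inputs.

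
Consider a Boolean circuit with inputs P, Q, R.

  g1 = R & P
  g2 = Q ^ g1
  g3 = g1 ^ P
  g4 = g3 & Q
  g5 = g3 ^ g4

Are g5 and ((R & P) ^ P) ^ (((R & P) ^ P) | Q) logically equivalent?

g1 = R & P
g3 = g1 ^ P = (R & P) ^ P
g4 = g3 & Q = ((R & P) ^ P) & Q
g5 = g3 ^ g4 = ((R & P) ^ P) ^ (((R & P) ^ P) & Q)
At P=0, Q=1, R=0: circuit gives 0, formula gives 1.

No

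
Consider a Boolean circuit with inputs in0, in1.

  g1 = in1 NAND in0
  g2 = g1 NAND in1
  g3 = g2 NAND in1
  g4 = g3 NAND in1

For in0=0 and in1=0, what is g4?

g1 = 0 NAND 0 = 1
g2 = 1 NAND 0 = 1
g3 = 1 NAND 0 = 1
g4 = 1 NAND 0 = 1

1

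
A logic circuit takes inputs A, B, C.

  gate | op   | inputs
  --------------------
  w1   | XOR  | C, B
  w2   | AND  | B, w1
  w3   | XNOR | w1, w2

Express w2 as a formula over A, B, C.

B AND (C XOR B)

w1 = C XOR B
w2 = B AND w1 = B AND (C XOR B)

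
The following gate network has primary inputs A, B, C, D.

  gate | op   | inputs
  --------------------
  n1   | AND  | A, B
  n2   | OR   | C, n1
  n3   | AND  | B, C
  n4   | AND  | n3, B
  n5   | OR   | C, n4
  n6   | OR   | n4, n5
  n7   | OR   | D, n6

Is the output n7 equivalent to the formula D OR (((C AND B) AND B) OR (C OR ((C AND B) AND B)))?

n3 = B AND C
n4 = n3 AND B = (B AND C) AND B
n5 = C OR n4 = C OR ((B AND C) AND B)
n6 = n4 OR n5 = ((B AND C) AND B) OR (C OR ((B AND C) AND B))
n7 = D OR n6 = D OR (((B AND C) AND B) OR (C OR ((B AND C) AND B)))
At A=0, B=0, C=0, D=0: circuit gives 0, formula gives 0.
At A=0, B=0, C=0, D=1: circuit gives 1, formula gives 1.
Agrees on all 16 inputs.

Yes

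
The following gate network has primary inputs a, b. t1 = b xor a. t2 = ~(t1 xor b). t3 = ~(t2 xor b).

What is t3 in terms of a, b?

t1 = b xor a
t2 = ~(t1 xor b) = ~((b xor a) xor b)
t3 = ~(t2 xor b) = ~((~((b xor a) xor b)) xor b)

~((~((b xor a) xor b)) xor b)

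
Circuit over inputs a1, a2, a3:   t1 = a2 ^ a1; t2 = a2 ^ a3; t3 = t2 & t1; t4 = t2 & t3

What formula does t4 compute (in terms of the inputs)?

(a2 ^ a3) & ((a2 ^ a3) & (a2 ^ a1))

t1 = a2 ^ a1
t2 = a2 ^ a3
t3 = t2 & t1 = (a2 ^ a3) & (a2 ^ a1)
t4 = t2 & t3 = (a2 ^ a3) & ((a2 ^ a3) & (a2 ^ a1))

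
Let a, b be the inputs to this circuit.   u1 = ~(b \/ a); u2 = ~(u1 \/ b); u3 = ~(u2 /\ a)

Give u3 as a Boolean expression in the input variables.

u1 = ~(b \/ a)
u2 = ~(u1 \/ b) = ~((~(b \/ a)) \/ b)
u3 = ~(u2 /\ a) = ~((~((~(b \/ a)) \/ b)) /\ a)

~((~((~(b \/ a)) \/ b)) /\ a)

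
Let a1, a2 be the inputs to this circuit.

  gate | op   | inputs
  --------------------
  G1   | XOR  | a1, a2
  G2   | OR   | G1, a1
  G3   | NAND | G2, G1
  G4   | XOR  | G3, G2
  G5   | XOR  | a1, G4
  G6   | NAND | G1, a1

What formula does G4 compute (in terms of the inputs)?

(((a1 XOR a2) OR a1) NAND (a1 XOR a2)) XOR ((a1 XOR a2) OR a1)

G1 = a1 XOR a2
G2 = G1 OR a1 = (a1 XOR a2) OR a1
G3 = G2 NAND G1 = ((a1 XOR a2) OR a1) NAND (a1 XOR a2)
G4 = G3 XOR G2 = (((a1 XOR a2) OR a1) NAND (a1 XOR a2)) XOR ((a1 XOR a2) OR a1)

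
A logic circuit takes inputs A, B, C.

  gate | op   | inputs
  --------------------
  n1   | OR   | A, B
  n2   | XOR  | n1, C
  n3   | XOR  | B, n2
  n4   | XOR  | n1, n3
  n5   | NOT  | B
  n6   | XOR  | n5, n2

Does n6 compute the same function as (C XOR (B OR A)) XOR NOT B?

n1 = A OR B
n2 = n1 XOR C = (A OR B) XOR C
n5 = NOT B
n6 = n5 XOR n2 = NOT B XOR ((A OR B) XOR C)
At A=0, B=0, C=1: circuit gives 0, formula gives 0.
At A=0, B=0, C=0: circuit gives 1, formula gives 1.
Agrees on all 8 inputs.

Yes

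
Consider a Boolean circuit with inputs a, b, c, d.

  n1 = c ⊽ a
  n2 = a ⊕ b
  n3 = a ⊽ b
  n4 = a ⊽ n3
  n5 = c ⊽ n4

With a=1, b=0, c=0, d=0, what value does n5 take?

1

n3 = 1 ⊽ 0 = 0
n4 = 1 ⊽ 0 = 0
n5 = 0 ⊽ 0 = 1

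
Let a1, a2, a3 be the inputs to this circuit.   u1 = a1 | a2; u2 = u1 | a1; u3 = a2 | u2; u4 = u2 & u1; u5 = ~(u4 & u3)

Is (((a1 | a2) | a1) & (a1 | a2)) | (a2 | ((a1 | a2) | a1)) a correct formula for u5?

u1 = a1 | a2
u2 = u1 | a1 = (a1 | a2) | a1
u3 = a2 | u2 = a2 | ((a1 | a2) | a1)
u4 = u2 & u1 = ((a1 | a2) | a1) & (a1 | a2)
u5 = ~(u4 & u3) = ~((((a1 | a2) | a1) & (a1 | a2)) & (a2 | ((a1 | a2) | a1)))
At a1=0, a2=0, a3=0: circuit gives 1, formula gives 0.

No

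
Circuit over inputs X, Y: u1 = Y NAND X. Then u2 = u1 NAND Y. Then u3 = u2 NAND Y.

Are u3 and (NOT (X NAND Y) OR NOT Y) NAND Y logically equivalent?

Yes

u1 = Y NAND X
u2 = u1 NAND Y = (Y NAND X) NAND Y
u3 = u2 NAND Y = ((Y NAND X) NAND Y) NAND Y
At X=1, Y=1: circuit gives 0, formula gives 0.
At X=0, Y=0: circuit gives 1, formula gives 1.
Agrees on all 4 inputs.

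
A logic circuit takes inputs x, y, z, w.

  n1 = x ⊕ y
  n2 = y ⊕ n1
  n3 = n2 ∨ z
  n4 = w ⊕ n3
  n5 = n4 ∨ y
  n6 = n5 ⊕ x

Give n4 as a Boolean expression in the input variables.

w ⊕ ((y ⊕ (x ⊕ y)) ∨ z)

n1 = x ⊕ y
n2 = y ⊕ n1 = y ⊕ (x ⊕ y)
n3 = n2 ∨ z = (y ⊕ (x ⊕ y)) ∨ z
n4 = w ⊕ n3 = w ⊕ ((y ⊕ (x ⊕ y)) ∨ z)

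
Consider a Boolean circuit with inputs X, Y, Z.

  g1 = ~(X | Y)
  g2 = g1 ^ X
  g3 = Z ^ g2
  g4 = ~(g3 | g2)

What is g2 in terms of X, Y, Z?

g1 = ~(X | Y)
g2 = g1 ^ X = (~(X | Y)) ^ X

(~(X | Y)) ^ X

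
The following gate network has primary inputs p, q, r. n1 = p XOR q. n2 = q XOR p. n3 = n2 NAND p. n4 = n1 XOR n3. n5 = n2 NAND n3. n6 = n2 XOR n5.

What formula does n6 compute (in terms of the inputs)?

(q XOR p) XOR ((q XOR p) NAND ((q XOR p) NAND p))

n2 = q XOR p
n3 = n2 NAND p = (q XOR p) NAND p
n5 = n2 NAND n3 = (q XOR p) NAND ((q XOR p) NAND p)
n6 = n2 XOR n5 = (q XOR p) XOR ((q XOR p) NAND ((q XOR p) NAND p))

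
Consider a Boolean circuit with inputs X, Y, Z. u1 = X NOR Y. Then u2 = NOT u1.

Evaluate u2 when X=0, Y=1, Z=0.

u1 = 0 NOR 1 = 0
u2 = NOT 0 = 1

1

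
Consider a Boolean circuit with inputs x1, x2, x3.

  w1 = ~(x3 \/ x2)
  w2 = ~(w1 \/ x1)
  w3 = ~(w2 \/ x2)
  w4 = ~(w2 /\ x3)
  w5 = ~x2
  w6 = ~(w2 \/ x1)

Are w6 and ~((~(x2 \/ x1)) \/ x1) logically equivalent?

w1 = ~(x3 \/ x2)
w2 = ~(w1 \/ x1) = ~((~(x3 \/ x2)) \/ x1)
w6 = ~(w2 \/ x1) = ~((~((~(x3 \/ x2)) \/ x1)) \/ x1)
At x1=0, x2=0, x3=0: circuit gives 1, formula gives 0.

No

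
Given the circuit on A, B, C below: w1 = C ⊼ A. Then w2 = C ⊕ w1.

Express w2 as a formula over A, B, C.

C ⊕ (C ⊼ A)

w1 = C ⊼ A
w2 = C ⊕ w1 = C ⊕ (C ⊼ A)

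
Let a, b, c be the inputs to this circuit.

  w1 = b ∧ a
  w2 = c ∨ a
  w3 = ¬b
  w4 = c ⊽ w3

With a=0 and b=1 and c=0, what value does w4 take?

1

w3 = ¬1 = 0
w4 = 0 ⊽ 0 = 1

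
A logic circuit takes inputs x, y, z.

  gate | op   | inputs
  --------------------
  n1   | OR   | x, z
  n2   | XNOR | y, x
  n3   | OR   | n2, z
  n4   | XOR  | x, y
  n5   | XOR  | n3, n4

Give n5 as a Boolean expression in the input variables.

((y XNOR x) OR z) XOR (x XOR y)

n2 = y XNOR x
n3 = n2 OR z = (y XNOR x) OR z
n4 = x XOR y
n5 = n3 XOR n4 = ((y XNOR x) OR z) XOR (x XOR y)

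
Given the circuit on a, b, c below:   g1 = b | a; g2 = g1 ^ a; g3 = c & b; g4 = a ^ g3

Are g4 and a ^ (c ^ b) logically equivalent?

No

g3 = c & b
g4 = a ^ g3 = a ^ (c & b)
At a=0, b=0, c=1: circuit gives 0, formula gives 1.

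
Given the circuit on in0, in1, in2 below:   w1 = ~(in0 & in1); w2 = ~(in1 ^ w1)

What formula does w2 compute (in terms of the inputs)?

w1 = ~(in0 & in1)
w2 = ~(in1 ^ w1) = ~(in1 ^ (~(in0 & in1)))

~(in1 ^ (~(in0 & in1)))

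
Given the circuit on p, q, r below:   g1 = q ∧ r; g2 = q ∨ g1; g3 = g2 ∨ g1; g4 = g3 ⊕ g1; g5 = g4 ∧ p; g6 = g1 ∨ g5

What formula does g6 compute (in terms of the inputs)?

(q ∧ r) ∨ ((((q ∨ (q ∧ r)) ∨ (q ∧ r)) ⊕ (q ∧ r)) ∧ p)

g1 = q ∧ r
g2 = q ∨ g1 = q ∨ (q ∧ r)
g3 = g2 ∨ g1 = (q ∨ (q ∧ r)) ∨ (q ∧ r)
g4 = g3 ⊕ g1 = ((q ∨ (q ∧ r)) ∨ (q ∧ r)) ⊕ (q ∧ r)
g5 = g4 ∧ p = (((q ∨ (q ∧ r)) ∨ (q ∧ r)) ⊕ (q ∧ r)) ∧ p
g6 = g1 ∨ g5 = (q ∧ r) ∨ ((((q ∨ (q ∧ r)) ∨ (q ∧ r)) ⊕ (q ∧ r)) ∧ p)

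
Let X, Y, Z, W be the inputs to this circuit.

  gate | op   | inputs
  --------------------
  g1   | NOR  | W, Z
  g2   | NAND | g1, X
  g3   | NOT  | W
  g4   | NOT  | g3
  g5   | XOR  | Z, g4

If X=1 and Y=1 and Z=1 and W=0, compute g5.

g3 = NOT 0 = 1
g4 = NOT 1 = 0
g5 = 1 XOR 0 = 1

1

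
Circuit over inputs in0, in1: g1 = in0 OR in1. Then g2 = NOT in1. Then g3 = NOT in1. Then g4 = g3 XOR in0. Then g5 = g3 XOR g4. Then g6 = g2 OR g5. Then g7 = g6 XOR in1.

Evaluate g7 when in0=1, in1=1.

0

g2 = NOT 1 = 0
g3 = NOT 1 = 0
g4 = 0 XOR 1 = 1
g5 = 0 XOR 1 = 1
g6 = 0 OR 1 = 1
g7 = 1 XOR 1 = 0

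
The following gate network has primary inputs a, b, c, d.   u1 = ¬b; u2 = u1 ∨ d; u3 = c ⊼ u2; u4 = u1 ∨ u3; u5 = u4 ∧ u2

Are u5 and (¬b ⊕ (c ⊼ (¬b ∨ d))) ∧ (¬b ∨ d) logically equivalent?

No

u1 = ¬b
u2 = u1 ∨ d = ¬b ∨ d
u3 = c ⊼ u2 = c ⊼ (¬b ∨ d)
u4 = u1 ∨ u3 = ¬b ∨ (c ⊼ (¬b ∨ d))
u5 = u4 ∧ u2 = (¬b ∨ (c ⊼ (¬b ∨ d))) ∧ (¬b ∨ d)
At a=0, b=0, c=0, d=0: circuit gives 1, formula gives 0.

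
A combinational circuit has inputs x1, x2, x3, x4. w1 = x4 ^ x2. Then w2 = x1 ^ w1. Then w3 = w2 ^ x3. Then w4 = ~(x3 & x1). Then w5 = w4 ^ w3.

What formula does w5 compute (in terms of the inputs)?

w1 = x4 ^ x2
w2 = x1 ^ w1 = x1 ^ (x4 ^ x2)
w3 = w2 ^ x3 = (x1 ^ (x4 ^ x2)) ^ x3
w4 = ~(x3 & x1)
w5 = w4 ^ w3 = (~(x3 & x1)) ^ ((x1 ^ (x4 ^ x2)) ^ x3)

(~(x3 & x1)) ^ ((x1 ^ (x4 ^ x2)) ^ x3)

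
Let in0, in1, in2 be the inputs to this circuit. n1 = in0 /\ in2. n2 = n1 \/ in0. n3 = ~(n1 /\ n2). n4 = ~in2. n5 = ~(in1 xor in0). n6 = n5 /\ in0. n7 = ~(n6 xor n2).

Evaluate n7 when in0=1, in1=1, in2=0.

1

n1 = 1 /\ 0 = 0
n2 = 0 \/ 1 = 1
n5 = ~(1 xor 1) = 1
n6 = 1 /\ 1 = 1
n7 = ~(1 xor 1) = 1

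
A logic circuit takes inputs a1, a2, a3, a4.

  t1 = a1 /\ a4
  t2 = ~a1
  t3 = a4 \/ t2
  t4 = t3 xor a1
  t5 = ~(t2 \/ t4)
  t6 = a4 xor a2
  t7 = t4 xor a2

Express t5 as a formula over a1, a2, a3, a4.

t2 = ~a1
t3 = a4 \/ t2 = a4 \/ ~a1
t4 = t3 xor a1 = (a4 \/ ~a1) xor a1
t5 = ~(t2 \/ t4) = ~(~a1 \/ ((a4 \/ ~a1) xor a1))

~(~a1 \/ ((a4 \/ ~a1) xor a1))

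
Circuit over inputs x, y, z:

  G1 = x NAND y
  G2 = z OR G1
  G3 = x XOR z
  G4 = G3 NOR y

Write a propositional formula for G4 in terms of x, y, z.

G3 = x XOR z
G4 = G3 NOR y = (x XOR z) NOR y

(x XOR z) NOR y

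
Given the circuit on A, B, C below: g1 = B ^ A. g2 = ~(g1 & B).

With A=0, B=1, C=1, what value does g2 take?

0

g1 = 1 ^ 0 = 1
g2 = ~(1 & 1) = 0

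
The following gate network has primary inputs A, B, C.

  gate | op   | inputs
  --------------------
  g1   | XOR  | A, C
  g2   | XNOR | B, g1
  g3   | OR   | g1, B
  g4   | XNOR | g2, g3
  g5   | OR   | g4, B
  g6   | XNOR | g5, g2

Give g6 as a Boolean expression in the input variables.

(((B XNOR (A XOR C)) XNOR ((A XOR C) OR B)) OR B) XNOR (B XNOR (A XOR C))

g1 = A XOR C
g2 = B XNOR g1 = B XNOR (A XOR C)
g3 = g1 OR B = (A XOR C) OR B
g4 = g2 XNOR g3 = (B XNOR (A XOR C)) XNOR ((A XOR C) OR B)
g5 = g4 OR B = ((B XNOR (A XOR C)) XNOR ((A XOR C) OR B)) OR B
g6 = g5 XNOR g2 = (((B XNOR (A XOR C)) XNOR ((A XOR C) OR B)) OR B) XNOR (B XNOR (A XOR C))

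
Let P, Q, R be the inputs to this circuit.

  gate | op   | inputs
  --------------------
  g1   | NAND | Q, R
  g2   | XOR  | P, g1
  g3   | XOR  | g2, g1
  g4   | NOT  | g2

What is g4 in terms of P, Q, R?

NOT (P XOR (Q NAND R))

g1 = Q NAND R
g2 = P XOR g1 = P XOR (Q NAND R)
g4 = NOT g2 = NOT (P XOR (Q NAND R))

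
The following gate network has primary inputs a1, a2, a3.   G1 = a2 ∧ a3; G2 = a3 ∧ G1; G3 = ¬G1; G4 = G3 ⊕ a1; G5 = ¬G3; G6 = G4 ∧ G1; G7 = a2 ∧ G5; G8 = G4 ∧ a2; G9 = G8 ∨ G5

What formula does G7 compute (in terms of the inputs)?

G1 = a2 ∧ a3
G3 = ¬G1 = ¬(a2 ∧ a3)
G5 = ¬G3 = ¬¬(a2 ∧ a3)
G7 = a2 ∧ G5 = a2 ∧ ¬¬(a2 ∧ a3)

a2 ∧ ¬¬(a2 ∧ a3)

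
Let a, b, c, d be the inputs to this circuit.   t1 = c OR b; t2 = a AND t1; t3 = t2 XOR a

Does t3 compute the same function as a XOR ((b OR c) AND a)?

Yes

t1 = c OR b
t2 = a AND t1 = a AND (c OR b)
t3 = t2 XOR a = (a AND (c OR b)) XOR a
At a=0, b=0, c=0, d=0: circuit gives 0, formula gives 0.
At a=1, b=0, c=0, d=0: circuit gives 1, formula gives 1.
Agrees on all 16 inputs.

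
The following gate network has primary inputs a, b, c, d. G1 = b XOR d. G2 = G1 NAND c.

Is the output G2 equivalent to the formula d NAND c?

G1 = b XOR d
G2 = G1 NAND c = (b XOR d) NAND c
At a=0, b=1, c=1, d=0: circuit gives 0, formula gives 1.

No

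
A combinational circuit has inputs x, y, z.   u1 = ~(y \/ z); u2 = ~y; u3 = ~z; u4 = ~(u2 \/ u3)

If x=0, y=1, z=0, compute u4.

u2 = ~1 = 0
u3 = ~0 = 1
u4 = ~(0 \/ 1) = 0

0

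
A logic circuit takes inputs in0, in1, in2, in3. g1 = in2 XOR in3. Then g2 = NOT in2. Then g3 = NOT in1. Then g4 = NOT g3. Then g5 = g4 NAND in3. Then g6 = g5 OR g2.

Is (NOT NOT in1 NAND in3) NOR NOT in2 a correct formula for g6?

No

g2 = NOT in2
g3 = NOT in1
g4 = NOT g3 = NOT NOT in1
g5 = g4 NAND in3 = NOT NOT in1 NAND in3
g6 = g5 OR g2 = (NOT NOT in1 NAND in3) OR NOT in2
At in0=0, in1=0, in2=0, in3=0: circuit gives 1, formula gives 0.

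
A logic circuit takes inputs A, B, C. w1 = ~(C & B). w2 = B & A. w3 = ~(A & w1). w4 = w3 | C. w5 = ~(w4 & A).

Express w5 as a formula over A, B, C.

w1 = ~(C & B)
w3 = ~(A & w1) = ~(A & (~(C & B)))
w4 = w3 | C = (~(A & (~(C & B)))) | C
w5 = ~(w4 & A) = ~(((~(A & (~(C & B)))) | C) & A)

~(((~(A & (~(C & B)))) | C) & A)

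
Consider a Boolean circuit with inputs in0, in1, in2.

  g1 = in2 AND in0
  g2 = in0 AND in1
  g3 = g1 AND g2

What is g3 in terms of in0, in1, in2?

g1 = in2 AND in0
g2 = in0 AND in1
g3 = g1 AND g2 = (in2 AND in0) AND (in0 AND in1)

(in2 AND in0) AND (in0 AND in1)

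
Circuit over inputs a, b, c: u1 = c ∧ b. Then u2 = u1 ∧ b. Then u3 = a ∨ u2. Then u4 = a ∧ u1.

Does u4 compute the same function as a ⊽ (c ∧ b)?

No

u1 = c ∧ b
u4 = a ∧ u1 = a ∧ (c ∧ b)
At a=0, b=0, c=0: circuit gives 0, formula gives 1.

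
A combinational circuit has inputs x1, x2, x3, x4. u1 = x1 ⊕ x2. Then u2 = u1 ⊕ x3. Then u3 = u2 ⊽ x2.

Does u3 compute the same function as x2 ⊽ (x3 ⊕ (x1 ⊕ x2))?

Yes

u1 = x1 ⊕ x2
u2 = u1 ⊕ x3 = (x1 ⊕ x2) ⊕ x3
u3 = u2 ⊽ x2 = ((x1 ⊕ x2) ⊕ x3) ⊽ x2
At x1=0, x2=0, x3=1, x4=0: circuit gives 0, formula gives 0.
At x1=0, x2=0, x3=0, x4=0: circuit gives 1, formula gives 1.
Agrees on all 16 inputs.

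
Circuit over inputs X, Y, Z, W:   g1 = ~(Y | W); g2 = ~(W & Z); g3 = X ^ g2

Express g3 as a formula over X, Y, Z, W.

X ^ (~(W & Z))

g2 = ~(W & Z)
g3 = X ^ g2 = X ^ (~(W & Z))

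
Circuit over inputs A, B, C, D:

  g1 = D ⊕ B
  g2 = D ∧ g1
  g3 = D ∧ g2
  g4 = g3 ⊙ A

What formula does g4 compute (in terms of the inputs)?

(D ∧ (D ∧ (D ⊕ B))) ⊙ A

g1 = D ⊕ B
g2 = D ∧ g1 = D ∧ (D ⊕ B)
g3 = D ∧ g2 = D ∧ (D ∧ (D ⊕ B))
g4 = g3 ⊙ A = (D ∧ (D ∧ (D ⊕ B))) ⊙ A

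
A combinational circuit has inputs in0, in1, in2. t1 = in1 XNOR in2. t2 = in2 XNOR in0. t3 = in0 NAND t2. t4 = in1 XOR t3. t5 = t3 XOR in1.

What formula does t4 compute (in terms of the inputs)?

t2 = in2 XNOR in0
t3 = in0 NAND t2 = in0 NAND (in2 XNOR in0)
t4 = in1 XOR t3 = in1 XOR (in0 NAND (in2 XNOR in0))

in1 XOR (in0 NAND (in2 XNOR in0))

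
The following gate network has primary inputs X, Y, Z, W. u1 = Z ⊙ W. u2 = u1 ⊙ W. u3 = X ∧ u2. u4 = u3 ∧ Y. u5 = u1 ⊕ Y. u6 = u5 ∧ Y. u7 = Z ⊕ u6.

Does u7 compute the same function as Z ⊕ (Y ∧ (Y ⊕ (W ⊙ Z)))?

u1 = Z ⊙ W
u5 = u1 ⊕ Y = (Z ⊙ W) ⊕ Y
u6 = u5 ∧ Y = ((Z ⊙ W) ⊕ Y) ∧ Y
u7 = Z ⊕ u6 = Z ⊕ (((Z ⊙ W) ⊕ Y) ∧ Y)
At X=0, Y=0, Z=0, W=0: circuit gives 0, formula gives 0.
At X=0, Y=0, Z=1, W=0: circuit gives 1, formula gives 1.
Agrees on all 16 inputs.

Yes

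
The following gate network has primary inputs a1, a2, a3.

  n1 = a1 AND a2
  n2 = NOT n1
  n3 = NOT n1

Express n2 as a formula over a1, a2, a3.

n1 = a1 AND a2
n2 = NOT n1 = NOT (a1 AND a2)

NOT (a1 AND a2)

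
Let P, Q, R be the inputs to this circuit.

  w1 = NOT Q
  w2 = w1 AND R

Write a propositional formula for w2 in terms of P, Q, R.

NOT Q AND R

w1 = NOT Q
w2 = w1 AND R = NOT Q AND R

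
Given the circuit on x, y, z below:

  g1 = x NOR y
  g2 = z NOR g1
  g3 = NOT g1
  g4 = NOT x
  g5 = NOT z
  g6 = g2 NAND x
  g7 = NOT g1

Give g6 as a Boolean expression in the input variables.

g1 = x NOR y
g2 = z NOR g1 = z NOR (x NOR y)
g6 = g2 NAND x = (z NOR (x NOR y)) NAND x

(z NOR (x NOR y)) NAND x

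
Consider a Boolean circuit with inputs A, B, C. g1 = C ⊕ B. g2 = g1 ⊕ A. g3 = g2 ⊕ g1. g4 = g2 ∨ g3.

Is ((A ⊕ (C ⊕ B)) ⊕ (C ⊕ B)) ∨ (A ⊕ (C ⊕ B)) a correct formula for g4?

Yes

g1 = C ⊕ B
g2 = g1 ⊕ A = (C ⊕ B) ⊕ A
g3 = g2 ⊕ g1 = ((C ⊕ B) ⊕ A) ⊕ (C ⊕ B)
g4 = g2 ∨ g3 = ((C ⊕ B) ⊕ A) ∨ (((C ⊕ B) ⊕ A) ⊕ (C ⊕ B))
At A=0, B=0, C=0: circuit gives 0, formula gives 0.
At A=0, B=0, C=1: circuit gives 1, formula gives 1.
Agrees on all 8 inputs.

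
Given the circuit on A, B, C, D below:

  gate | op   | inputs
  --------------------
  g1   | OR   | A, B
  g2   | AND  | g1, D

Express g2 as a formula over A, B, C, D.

g1 = A OR B
g2 = g1 AND D = (A OR B) AND D

(A OR B) AND D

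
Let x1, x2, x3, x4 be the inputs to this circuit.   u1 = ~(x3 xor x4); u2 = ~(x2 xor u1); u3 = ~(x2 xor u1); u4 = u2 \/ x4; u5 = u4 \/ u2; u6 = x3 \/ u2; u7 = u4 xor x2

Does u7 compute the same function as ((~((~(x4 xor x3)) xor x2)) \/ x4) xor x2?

Yes

u1 = ~(x3 xor x4)
u2 = ~(x2 xor u1) = ~(x2 xor (~(x3 xor x4)))
u4 = u2 \/ x4 = (~(x2 xor (~(x3 xor x4)))) \/ x4
u7 = u4 xor x2 = ((~(x2 xor (~(x3 xor x4)))) \/ x4) xor x2
At x1=0, x2=0, x3=0, x4=0: circuit gives 0, formula gives 0.
At x1=0, x2=0, x3=0, x4=1: circuit gives 1, formula gives 1.
Agrees on all 16 inputs.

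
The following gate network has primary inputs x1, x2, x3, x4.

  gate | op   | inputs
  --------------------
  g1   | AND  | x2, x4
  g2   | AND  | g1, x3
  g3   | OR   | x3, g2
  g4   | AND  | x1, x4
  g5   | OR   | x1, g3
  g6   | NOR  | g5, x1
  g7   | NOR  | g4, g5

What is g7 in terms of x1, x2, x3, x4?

(x1 AND x4) NOR (x1 OR (x3 OR ((x2 AND x4) AND x3)))

g1 = x2 AND x4
g2 = g1 AND x3 = (x2 AND x4) AND x3
g3 = x3 OR g2 = x3 OR ((x2 AND x4) AND x3)
g4 = x1 AND x4
g5 = x1 OR g3 = x1 OR (x3 OR ((x2 AND x4) AND x3))
g7 = g4 NOR g5 = (x1 AND x4) NOR (x1 OR (x3 OR ((x2 AND x4) AND x3)))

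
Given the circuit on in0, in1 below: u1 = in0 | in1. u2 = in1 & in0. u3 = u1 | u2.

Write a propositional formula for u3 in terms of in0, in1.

u1 = in0 | in1
u2 = in1 & in0
u3 = u1 | u2 = (in0 | in1) | (in1 & in0)

(in0 | in1) | (in1 & in0)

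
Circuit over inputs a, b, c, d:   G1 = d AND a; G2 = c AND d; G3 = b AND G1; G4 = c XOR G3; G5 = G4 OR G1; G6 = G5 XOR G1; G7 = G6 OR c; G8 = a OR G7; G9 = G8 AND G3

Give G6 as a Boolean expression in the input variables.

((c XOR (b AND (d AND a))) OR (d AND a)) XOR (d AND a)

G1 = d AND a
G3 = b AND G1 = b AND (d AND a)
G4 = c XOR G3 = c XOR (b AND (d AND a))
G5 = G4 OR G1 = (c XOR (b AND (d AND a))) OR (d AND a)
G6 = G5 XOR G1 = ((c XOR (b AND (d AND a))) OR (d AND a)) XOR (d AND a)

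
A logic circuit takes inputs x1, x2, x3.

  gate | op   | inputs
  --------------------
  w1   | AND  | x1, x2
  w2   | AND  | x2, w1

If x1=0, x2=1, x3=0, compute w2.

w1 = 0 AND 1 = 0
w2 = 1 AND 0 = 0

0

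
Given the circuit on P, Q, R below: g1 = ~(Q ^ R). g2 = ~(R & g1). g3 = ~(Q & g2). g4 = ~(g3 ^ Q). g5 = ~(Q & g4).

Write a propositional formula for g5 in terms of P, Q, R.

~(Q & (~((~(Q & (~(R & (~(Q ^ R)))))) ^ Q)))

g1 = ~(Q ^ R)
g2 = ~(R & g1) = ~(R & (~(Q ^ R)))
g3 = ~(Q & g2) = ~(Q & (~(R & (~(Q ^ R)))))
g4 = ~(g3 ^ Q) = ~((~(Q & (~(R & (~(Q ^ R)))))) ^ Q)
g5 = ~(Q & g4) = ~(Q & (~((~(Q & (~(R & (~(Q ^ R)))))) ^ Q)))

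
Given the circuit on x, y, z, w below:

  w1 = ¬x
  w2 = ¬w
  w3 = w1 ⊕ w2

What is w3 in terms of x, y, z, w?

¬x ⊕ ¬w

w1 = ¬x
w2 = ¬w
w3 = w1 ⊕ w2 = ¬x ⊕ ¬w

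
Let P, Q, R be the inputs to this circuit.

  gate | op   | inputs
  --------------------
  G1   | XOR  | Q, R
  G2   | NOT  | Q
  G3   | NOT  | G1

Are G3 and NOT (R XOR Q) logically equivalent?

Yes

G1 = Q XOR R
G3 = NOT G1 = NOT (Q XOR R)
At P=0, Q=0, R=1: circuit gives 0, formula gives 0.
At P=0, Q=0, R=0: circuit gives 1, formula gives 1.
Agrees on all 8 inputs.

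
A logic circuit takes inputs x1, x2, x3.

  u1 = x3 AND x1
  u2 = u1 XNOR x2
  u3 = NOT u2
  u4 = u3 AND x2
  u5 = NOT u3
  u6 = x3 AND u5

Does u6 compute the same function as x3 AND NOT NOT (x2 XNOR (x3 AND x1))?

u1 = x3 AND x1
u2 = u1 XNOR x2 = (x3 AND x1) XNOR x2
u3 = NOT u2 = NOT ((x3 AND x1) XNOR x2)
u5 = NOT u3 = NOT NOT ((x3 AND x1) XNOR x2)
u6 = x3 AND u5 = x3 AND NOT NOT ((x3 AND x1) XNOR x2)
At x1=0, x2=0, x3=0: circuit gives 0, formula gives 0.
At x1=0, x2=0, x3=1: circuit gives 1, formula gives 1.
Agrees on all 8 inputs.

Yes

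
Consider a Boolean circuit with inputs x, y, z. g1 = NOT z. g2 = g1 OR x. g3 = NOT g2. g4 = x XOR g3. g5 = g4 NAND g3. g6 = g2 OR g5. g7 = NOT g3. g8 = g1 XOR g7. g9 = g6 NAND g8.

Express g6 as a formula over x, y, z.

g1 = NOT z
g2 = g1 OR x = NOT z OR x
g3 = NOT g2 = NOT (NOT z OR x)
g4 = x XOR g3 = x XOR NOT (NOT z OR x)
g5 = g4 NAND g3 = (x XOR NOT (NOT z OR x)) NAND NOT (NOT z OR x)
g6 = g2 OR g5 = (NOT z OR x) OR ((x XOR NOT (NOT z OR x)) NAND NOT (NOT z OR x))

(NOT z OR x) OR ((x XOR NOT (NOT z OR x)) NAND NOT (NOT z OR x))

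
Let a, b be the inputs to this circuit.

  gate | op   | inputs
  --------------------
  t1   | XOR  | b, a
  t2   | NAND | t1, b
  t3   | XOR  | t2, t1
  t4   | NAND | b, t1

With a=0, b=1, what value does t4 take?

0

t1 = 1 XOR 0 = 1
t4 = 1 NAND 1 = 0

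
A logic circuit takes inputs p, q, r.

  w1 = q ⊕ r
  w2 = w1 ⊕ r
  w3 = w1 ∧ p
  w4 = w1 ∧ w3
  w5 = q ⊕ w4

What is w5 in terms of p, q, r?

w1 = q ⊕ r
w3 = w1 ∧ p = (q ⊕ r) ∧ p
w4 = w1 ∧ w3 = (q ⊕ r) ∧ ((q ⊕ r) ∧ p)
w5 = q ⊕ w4 = q ⊕ ((q ⊕ r) ∧ ((q ⊕ r) ∧ p))

q ⊕ ((q ⊕ r) ∧ ((q ⊕ r) ∧ p))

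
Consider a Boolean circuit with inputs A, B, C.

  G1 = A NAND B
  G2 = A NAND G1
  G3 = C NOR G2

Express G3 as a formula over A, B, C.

C NOR (A NAND (A NAND B))

G1 = A NAND B
G2 = A NAND G1 = A NAND (A NAND B)
G3 = C NOR G2 = C NOR (A NAND (A NAND B))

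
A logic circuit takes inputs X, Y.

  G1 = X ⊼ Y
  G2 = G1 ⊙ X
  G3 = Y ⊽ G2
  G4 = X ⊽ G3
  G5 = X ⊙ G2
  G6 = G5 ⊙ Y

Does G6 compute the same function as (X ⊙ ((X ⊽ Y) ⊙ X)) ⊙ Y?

G1 = X ⊼ Y
G2 = G1 ⊙ X = (X ⊼ Y) ⊙ X
G5 = X ⊙ G2 = X ⊙ ((X ⊼ Y) ⊙ X)
G6 = G5 ⊙ Y = (X ⊙ ((X ⊼ Y) ⊙ X)) ⊙ Y
At X=0, Y=1: circuit gives 1, formula gives 0.

No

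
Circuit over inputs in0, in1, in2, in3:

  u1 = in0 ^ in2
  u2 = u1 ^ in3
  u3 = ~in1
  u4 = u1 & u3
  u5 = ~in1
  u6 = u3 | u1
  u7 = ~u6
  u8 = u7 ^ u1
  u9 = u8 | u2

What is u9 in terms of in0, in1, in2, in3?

u1 = in0 ^ in2
u2 = u1 ^ in3 = (in0 ^ in2) ^ in3
u3 = ~in1
u6 = u3 | u1 = ~in1 | (in0 ^ in2)
u7 = ~u6 = ~(~in1 | (in0 ^ in2))
u8 = u7 ^ u1 = ~(~in1 | (in0 ^ in2)) ^ (in0 ^ in2)
u9 = u8 | u2 = (~(~in1 | (in0 ^ in2)) ^ (in0 ^ in2)) | ((in0 ^ in2) ^ in3)

(~(~in1 | (in0 ^ in2)) ^ (in0 ^ in2)) | ((in0 ^ in2) ^ in3)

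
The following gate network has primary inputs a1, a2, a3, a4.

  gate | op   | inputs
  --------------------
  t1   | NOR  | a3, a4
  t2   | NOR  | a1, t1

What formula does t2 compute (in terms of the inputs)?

a1 NOR (a3 NOR a4)

t1 = a3 NOR a4
t2 = a1 NOR t1 = a1 NOR (a3 NOR a4)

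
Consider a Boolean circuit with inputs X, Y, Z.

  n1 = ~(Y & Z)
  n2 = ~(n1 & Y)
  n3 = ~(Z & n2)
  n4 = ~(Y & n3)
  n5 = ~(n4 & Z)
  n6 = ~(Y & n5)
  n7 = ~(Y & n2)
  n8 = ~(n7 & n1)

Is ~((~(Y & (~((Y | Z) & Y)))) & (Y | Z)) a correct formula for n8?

No

n1 = ~(Y & Z)
n2 = ~(n1 & Y) = ~((~(Y & Z)) & Y)
n7 = ~(Y & n2) = ~(Y & (~((~(Y & Z)) & Y)))
n8 = ~(n7 & n1) = ~((~(Y & (~((~(Y & Z)) & Y)))) & (~(Y & Z)))
At X=0, Y=0, Z=0: circuit gives 0, formula gives 1.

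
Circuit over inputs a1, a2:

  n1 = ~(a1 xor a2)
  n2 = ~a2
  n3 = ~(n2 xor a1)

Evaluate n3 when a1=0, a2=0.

0

n2 = ~0 = 1
n3 = ~(1 xor 0) = 0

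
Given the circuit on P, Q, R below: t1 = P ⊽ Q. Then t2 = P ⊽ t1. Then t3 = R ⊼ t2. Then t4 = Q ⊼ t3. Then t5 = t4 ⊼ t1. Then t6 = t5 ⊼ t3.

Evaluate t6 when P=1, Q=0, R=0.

0

t1 = 1 ⊽ 0 = 0
t2 = 1 ⊽ 0 = 0
t3 = 0 ⊼ 0 = 1
t4 = 0 ⊼ 1 = 1
t5 = 1 ⊼ 0 = 1
t6 = 1 ⊼ 1 = 0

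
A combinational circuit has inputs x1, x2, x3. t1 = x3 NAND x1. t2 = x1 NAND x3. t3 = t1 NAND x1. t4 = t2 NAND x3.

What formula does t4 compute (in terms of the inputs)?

(x1 NAND x3) NAND x3

t2 = x1 NAND x3
t4 = t2 NAND x3 = (x1 NAND x3) NAND x3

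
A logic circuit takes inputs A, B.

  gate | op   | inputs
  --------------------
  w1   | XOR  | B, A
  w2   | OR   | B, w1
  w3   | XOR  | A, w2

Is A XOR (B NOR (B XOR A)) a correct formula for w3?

w1 = B XOR A
w2 = B OR w1 = B OR (B XOR A)
w3 = A XOR w2 = A XOR (B OR (B XOR A))
At A=0, B=0: circuit gives 0, formula gives 1.

No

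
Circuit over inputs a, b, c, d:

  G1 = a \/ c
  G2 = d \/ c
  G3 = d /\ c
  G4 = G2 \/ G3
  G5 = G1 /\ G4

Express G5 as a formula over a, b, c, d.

(a \/ c) /\ ((d \/ c) \/ (d /\ c))

G1 = a \/ c
G2 = d \/ c
G3 = d /\ c
G4 = G2 \/ G3 = (d \/ c) \/ (d /\ c)
G5 = G1 /\ G4 = (a \/ c) /\ ((d \/ c) \/ (d /\ c))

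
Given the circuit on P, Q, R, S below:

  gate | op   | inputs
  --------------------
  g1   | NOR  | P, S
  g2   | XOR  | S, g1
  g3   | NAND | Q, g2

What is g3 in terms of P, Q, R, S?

Q NAND (S XOR (P NOR S))

g1 = P NOR S
g2 = S XOR g1 = S XOR (P NOR S)
g3 = Q NAND g2 = Q NAND (S XOR (P NOR S))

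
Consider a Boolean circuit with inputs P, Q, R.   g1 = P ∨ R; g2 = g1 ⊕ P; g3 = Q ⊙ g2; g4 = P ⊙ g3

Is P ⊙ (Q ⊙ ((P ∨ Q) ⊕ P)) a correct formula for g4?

g1 = P ∨ R
g2 = g1 ⊕ P = (P ∨ R) ⊕ P
g3 = Q ⊙ g2 = Q ⊙ ((P ∨ R) ⊕ P)
g4 = P ⊙ g3 = P ⊙ (Q ⊙ ((P ∨ R) ⊕ P))
At P=0, Q=0, R=1: circuit gives 1, formula gives 0.

No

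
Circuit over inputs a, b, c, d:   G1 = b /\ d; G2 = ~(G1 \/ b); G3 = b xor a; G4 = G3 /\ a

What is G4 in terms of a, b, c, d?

(b xor a) /\ a

G3 = b xor a
G4 = G3 /\ a = (b xor a) /\ a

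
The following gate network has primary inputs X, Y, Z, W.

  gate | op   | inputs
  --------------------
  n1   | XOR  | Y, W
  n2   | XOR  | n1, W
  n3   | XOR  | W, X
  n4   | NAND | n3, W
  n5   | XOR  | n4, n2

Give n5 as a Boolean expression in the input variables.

((W XOR X) NAND W) XOR ((Y XOR W) XOR W)

n1 = Y XOR W
n2 = n1 XOR W = (Y XOR W) XOR W
n3 = W XOR X
n4 = n3 NAND W = (W XOR X) NAND W
n5 = n4 XOR n2 = ((W XOR X) NAND W) XOR ((Y XOR W) XOR W)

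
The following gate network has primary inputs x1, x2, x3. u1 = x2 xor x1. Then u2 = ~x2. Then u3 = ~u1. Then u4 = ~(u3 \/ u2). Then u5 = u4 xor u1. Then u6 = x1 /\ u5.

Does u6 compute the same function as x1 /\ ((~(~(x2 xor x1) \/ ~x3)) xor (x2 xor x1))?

No

u1 = x2 xor x1
u2 = ~x2
u3 = ~u1 = ~(x2 xor x1)
u4 = ~(u3 \/ u2) = ~(~(x2 xor x1) \/ ~x2)
u5 = u4 xor u1 = (~(~(x2 xor x1) \/ ~x2)) xor (x2 xor x1)
u6 = x1 /\ u5 = x1 /\ ((~(~(x2 xor x1) \/ ~x2)) xor (x2 xor x1))
At x1=1, x2=0, x3=1: circuit gives 1, formula gives 0.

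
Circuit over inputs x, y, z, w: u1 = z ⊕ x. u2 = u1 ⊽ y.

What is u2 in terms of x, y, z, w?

(z ⊕ x) ⊽ y

u1 = z ⊕ x
u2 = u1 ⊽ y = (z ⊕ x) ⊽ y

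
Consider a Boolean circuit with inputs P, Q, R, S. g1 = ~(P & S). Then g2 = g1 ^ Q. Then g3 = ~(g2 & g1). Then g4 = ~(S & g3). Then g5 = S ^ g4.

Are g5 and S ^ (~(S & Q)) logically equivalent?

g1 = ~(P & S)
g2 = g1 ^ Q = (~(P & S)) ^ Q
g3 = ~(g2 & g1) = ~(((~(P & S)) ^ Q) & (~(P & S)))
g4 = ~(S & g3) = ~(S & (~(((~(P & S)) ^ Q) & (~(P & S)))))
g5 = S ^ g4 = S ^ (~(S & (~(((~(P & S)) ^ Q) & (~(P & S))))))
At P=1, Q=0, R=0, S=1: circuit gives 1, formula gives 0.

No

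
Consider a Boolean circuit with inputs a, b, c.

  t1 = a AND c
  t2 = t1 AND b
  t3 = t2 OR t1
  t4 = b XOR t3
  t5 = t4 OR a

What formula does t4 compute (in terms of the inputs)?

t1 = a AND c
t2 = t1 AND b = (a AND c) AND b
t3 = t2 OR t1 = ((a AND c) AND b) OR (a AND c)
t4 = b XOR t3 = b XOR (((a AND c) AND b) OR (a AND c))

b XOR (((a AND c) AND b) OR (a AND c))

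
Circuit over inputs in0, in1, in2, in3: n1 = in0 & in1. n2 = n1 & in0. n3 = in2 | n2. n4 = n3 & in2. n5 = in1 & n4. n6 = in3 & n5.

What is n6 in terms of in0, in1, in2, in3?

n1 = in0 & in1
n2 = n1 & in0 = (in0 & in1) & in0
n3 = in2 | n2 = in2 | ((in0 & in1) & in0)
n4 = n3 & in2 = (in2 | ((in0 & in1) & in0)) & in2
n5 = in1 & n4 = in1 & ((in2 | ((in0 & in1) & in0)) & in2)
n6 = in3 & n5 = in3 & (in1 & ((in2 | ((in0 & in1) & in0)) & in2))

in3 & (in1 & ((in2 | ((in0 & in1) & in0)) & in2))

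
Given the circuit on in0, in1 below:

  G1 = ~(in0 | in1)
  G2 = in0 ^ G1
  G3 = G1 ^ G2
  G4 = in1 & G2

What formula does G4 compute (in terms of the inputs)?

G1 = ~(in0 | in1)
G2 = in0 ^ G1 = in0 ^ (~(in0 | in1))
G4 = in1 & G2 = in1 & (in0 ^ (~(in0 | in1)))

in1 & (in0 ^ (~(in0 | in1)))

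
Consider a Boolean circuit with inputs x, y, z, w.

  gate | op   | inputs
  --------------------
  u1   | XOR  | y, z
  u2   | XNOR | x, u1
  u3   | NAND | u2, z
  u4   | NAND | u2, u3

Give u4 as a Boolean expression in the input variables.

(x XNOR (y XOR z)) NAND ((x XNOR (y XOR z)) NAND z)

u1 = y XOR z
u2 = x XNOR u1 = x XNOR (y XOR z)
u3 = u2 NAND z = (x XNOR (y XOR z)) NAND z
u4 = u2 NAND u3 = (x XNOR (y XOR z)) NAND ((x XNOR (y XOR z)) NAND z)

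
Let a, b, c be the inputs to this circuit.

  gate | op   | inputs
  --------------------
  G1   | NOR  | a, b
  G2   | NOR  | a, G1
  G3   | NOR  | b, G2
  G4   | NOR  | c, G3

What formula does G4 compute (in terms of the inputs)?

G1 = a NOR b
G2 = a NOR G1 = a NOR (a NOR b)
G3 = b NOR G2 = b NOR (a NOR (a NOR b))
G4 = c NOR G3 = c NOR (b NOR (a NOR (a NOR b)))

c NOR (b NOR (a NOR (a NOR b)))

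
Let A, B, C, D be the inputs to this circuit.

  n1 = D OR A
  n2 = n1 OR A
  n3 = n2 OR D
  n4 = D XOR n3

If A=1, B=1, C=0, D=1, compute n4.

0

n1 = 1 OR 1 = 1
n2 = 1 OR 1 = 1
n3 = 1 OR 1 = 1
n4 = 1 XOR 1 = 0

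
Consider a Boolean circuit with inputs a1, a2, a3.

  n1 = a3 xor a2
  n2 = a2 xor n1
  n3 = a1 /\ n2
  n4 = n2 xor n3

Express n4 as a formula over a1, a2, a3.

(a2 xor (a3 xor a2)) xor (a1 /\ (a2 xor (a3 xor a2)))

n1 = a3 xor a2
n2 = a2 xor n1 = a2 xor (a3 xor a2)
n3 = a1 /\ n2 = a1 /\ (a2 xor (a3 xor a2))
n4 = n2 xor n3 = (a2 xor (a3 xor a2)) xor (a1 /\ (a2 xor (a3 xor a2)))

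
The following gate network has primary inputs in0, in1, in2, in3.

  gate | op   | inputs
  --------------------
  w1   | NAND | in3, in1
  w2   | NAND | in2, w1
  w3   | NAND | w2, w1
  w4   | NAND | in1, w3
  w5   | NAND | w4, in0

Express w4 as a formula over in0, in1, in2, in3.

w1 = in3 NAND in1
w2 = in2 NAND w1 = in2 NAND (in3 NAND in1)
w3 = w2 NAND w1 = (in2 NAND (in3 NAND in1)) NAND (in3 NAND in1)
w4 = in1 NAND w3 = in1 NAND ((in2 NAND (in3 NAND in1)) NAND (in3 NAND in1))

in1 NAND ((in2 NAND (in3 NAND in1)) NAND (in3 NAND in1))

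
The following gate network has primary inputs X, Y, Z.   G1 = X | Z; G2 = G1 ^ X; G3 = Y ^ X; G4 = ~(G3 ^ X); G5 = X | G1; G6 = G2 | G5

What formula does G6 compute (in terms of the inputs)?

((X | Z) ^ X) | (X | (X | Z))

G1 = X | Z
G2 = G1 ^ X = (X | Z) ^ X
G5 = X | G1 = X | (X | Z)
G6 = G2 | G5 = ((X | Z) ^ X) | (X | (X | Z))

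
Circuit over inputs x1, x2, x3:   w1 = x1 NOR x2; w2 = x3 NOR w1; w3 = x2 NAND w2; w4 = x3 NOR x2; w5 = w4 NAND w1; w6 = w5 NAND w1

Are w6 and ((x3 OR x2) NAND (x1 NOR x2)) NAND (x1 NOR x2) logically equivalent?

w1 = x1 NOR x2
w4 = x3 NOR x2
w5 = w4 NAND w1 = (x3 NOR x2) NAND (x1 NOR x2)
w6 = w5 NAND w1 = ((x3 NOR x2) NAND (x1 NOR x2)) NAND (x1 NOR x2)
At x1=0, x2=0, x3=0: circuit gives 1, formula gives 0.

No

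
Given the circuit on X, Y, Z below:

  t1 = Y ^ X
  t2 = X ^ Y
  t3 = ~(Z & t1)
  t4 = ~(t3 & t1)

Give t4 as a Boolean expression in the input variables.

t1 = Y ^ X
t3 = ~(Z & t1) = ~(Z & (Y ^ X))
t4 = ~(t3 & t1) = ~((~(Z & (Y ^ X))) & (Y ^ X))

~((~(Z & (Y ^ X))) & (Y ^ X))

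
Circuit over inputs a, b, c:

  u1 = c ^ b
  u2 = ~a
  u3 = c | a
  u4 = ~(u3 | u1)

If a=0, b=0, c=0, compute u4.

1

u1 = 0 ^ 0 = 0
u3 = 0 | 0 = 0
u4 = ~(0 | 0) = 1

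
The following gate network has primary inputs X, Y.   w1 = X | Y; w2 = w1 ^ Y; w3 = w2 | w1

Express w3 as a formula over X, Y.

w1 = X | Y
w2 = w1 ^ Y = (X | Y) ^ Y
w3 = w2 | w1 = ((X | Y) ^ Y) | (X | Y)

((X | Y) ^ Y) | (X | Y)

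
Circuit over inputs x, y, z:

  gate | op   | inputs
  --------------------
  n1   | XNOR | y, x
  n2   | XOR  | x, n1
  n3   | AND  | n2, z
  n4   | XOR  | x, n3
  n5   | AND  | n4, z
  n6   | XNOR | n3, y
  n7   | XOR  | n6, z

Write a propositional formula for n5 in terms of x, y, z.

(x XOR ((x XOR (y XNOR x)) AND z)) AND z

n1 = y XNOR x
n2 = x XOR n1 = x XOR (y XNOR x)
n3 = n2 AND z = (x XOR (y XNOR x)) AND z
n4 = x XOR n3 = x XOR ((x XOR (y XNOR x)) AND z)
n5 = n4 AND z = (x XOR ((x XOR (y XNOR x)) AND z)) AND z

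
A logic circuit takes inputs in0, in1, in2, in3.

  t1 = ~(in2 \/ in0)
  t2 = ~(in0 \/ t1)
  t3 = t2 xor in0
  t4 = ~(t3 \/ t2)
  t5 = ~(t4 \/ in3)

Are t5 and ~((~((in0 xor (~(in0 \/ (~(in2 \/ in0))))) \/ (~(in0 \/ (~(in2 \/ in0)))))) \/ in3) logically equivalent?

Yes

t1 = ~(in2 \/ in0)
t2 = ~(in0 \/ t1) = ~(in0 \/ (~(in2 \/ in0)))
t3 = t2 xor in0 = (~(in0 \/ (~(in2 \/ in0)))) xor in0
t4 = ~(t3 \/ t2) = ~(((~(in0 \/ (~(in2 \/ in0)))) xor in0) \/ (~(in0 \/ (~(in2 \/ in0)))))
t5 = ~(t4 \/ in3) = ~((~(((~(in0 \/ (~(in2 \/ in0)))) xor in0) \/ (~(in0 \/ (~(in2 \/ in0)))))) \/ in3)
At in0=0, in1=0, in2=0, in3=0: circuit gives 0, formula gives 0.
At in0=0, in1=0, in2=1, in3=0: circuit gives 1, formula gives 1.
Agrees on all 16 inputs.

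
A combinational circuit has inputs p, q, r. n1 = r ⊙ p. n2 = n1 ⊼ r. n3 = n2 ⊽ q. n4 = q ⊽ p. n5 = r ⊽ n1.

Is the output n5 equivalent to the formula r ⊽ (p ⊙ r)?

n1 = r ⊙ p
n5 = r ⊽ n1 = r ⊽ (r ⊙ p)
At p=0, q=0, r=0: circuit gives 0, formula gives 0.
At p=1, q=0, r=0: circuit gives 1, formula gives 1.
Agrees on all 8 inputs.

Yes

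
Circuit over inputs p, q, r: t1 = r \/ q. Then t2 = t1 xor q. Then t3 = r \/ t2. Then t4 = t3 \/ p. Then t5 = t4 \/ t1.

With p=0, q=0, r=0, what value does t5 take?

0

t1 = 0 \/ 0 = 0
t2 = 0 xor 0 = 0
t3 = 0 \/ 0 = 0
t4 = 0 \/ 0 = 0
t5 = 0 \/ 0 = 0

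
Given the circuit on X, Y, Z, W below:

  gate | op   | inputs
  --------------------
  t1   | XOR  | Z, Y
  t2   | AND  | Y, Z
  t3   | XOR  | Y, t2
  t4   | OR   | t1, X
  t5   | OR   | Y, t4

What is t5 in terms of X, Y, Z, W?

t1 = Z XOR Y
t4 = t1 OR X = (Z XOR Y) OR X
t5 = Y OR t4 = Y OR ((Z XOR Y) OR X)

Y OR ((Z XOR Y) OR X)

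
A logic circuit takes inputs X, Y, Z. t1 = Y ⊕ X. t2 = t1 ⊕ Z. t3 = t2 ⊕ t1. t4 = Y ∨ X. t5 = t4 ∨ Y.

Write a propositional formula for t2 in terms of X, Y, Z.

(Y ⊕ X) ⊕ Z

t1 = Y ⊕ X
t2 = t1 ⊕ Z = (Y ⊕ X) ⊕ Z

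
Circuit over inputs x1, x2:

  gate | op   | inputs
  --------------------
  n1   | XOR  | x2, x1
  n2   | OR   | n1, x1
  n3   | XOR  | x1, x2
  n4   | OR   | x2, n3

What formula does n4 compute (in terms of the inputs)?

x2 OR (x1 XOR x2)

n3 = x1 XOR x2
n4 = x2 OR n3 = x2 OR (x1 XOR x2)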